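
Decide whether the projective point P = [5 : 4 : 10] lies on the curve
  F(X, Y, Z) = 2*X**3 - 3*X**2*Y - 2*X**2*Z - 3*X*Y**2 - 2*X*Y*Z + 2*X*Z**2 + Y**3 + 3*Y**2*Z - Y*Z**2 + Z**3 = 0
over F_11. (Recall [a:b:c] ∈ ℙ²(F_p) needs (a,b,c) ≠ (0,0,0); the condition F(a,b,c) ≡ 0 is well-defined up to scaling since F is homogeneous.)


F(5,4,10) ≡ 8 (mod 11); P is NOT on the curve.

Evaluate F(5, 4, 10) term-by-term (mod 11).
  2*X**3 ↦ 2·125·1·1 = 250
  -3*X**2*Y ↦ -3·25·4·1 = -300
  -2*X**2*Z ↦ -2·25·1·10 = -500
  -3*X*Y**2 ↦ -3·5·16·1 = -240
  -2*X*Y*Z ↦ -2·5·4·10 = -400
  2*X*Z**2 ↦ 2·5·1·100 = 1000
  Y**3 ↦ 1·1·64·1 = 64
  3*Y**2*Z ↦ 3·1·16·10 = 480
  -Y*Z**2 ↦ -1·1·4·100 = -400
  Z**3 ↦ 1·1·1·1000 = 1000
Sum: F(5, 4, 10) = (250) + (-300) + (-500) + (-240) + (-400) + (1000) + (64) + (480) + (-400) + (1000) = 954.
Reducing mod 11: 954 ≡ 8 (mod 11).
Since F(a, b, c) ≡ 8 ≠ 0 (mod 11), P does NOT lie on the curve.


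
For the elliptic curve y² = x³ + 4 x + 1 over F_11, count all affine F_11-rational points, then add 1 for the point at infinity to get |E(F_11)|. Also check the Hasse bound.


Affine points = {(0, 1), (0, 10), (4, 2), (4, 9), (5, 5), (5, 6), (7, 3), (7, 8)}; affine count = 8; |E(F_11)| = 9.

Discriminant check: Δ ∝ 4a³ + 27b² = 4·4³ + 27·1² = 4·64 + 27·1 ≡ 8 (mod 11). Nonzero ⇒ E is nonsingular.
For each x ∈ F_11, compute rhs = x³ + 4·x + 1 mod 11, then count y ∈ F_11 with y² ≡ rhs.
  x = 0: rhs = 1, matching y values: 1, 10 (2 points).
  x = 1: rhs = 6, matching y values: none (0 points).
  x = 2: rhs = 6, matching y values: none (0 points).
  x = 3: rhs = 7, matching y values: none (0 points).
  x = 4: rhs = 4, matching y values: 2, 9 (2 points).
  x = 5: rhs = 3, matching y values: 5, 6 (2 points).
  x = 6: rhs = 10, matching y values: none (0 points).
  x = 7: rhs = 9, matching y values: 3, 8 (2 points).
  x = 8: rhs = 6, matching y values: none (0 points).
  x = 9: rhs = 7, matching y values: none (0 points).
  x = 10: rhs = 7, matching y values: none (0 points).
Total affine count: 8.
Full point count |E(F_11)| = 8 + 1 = 9.
Hasse bound: |9 − (11+1)| = |-3| = 3 ≤ 2√11 ≈ 6.6332 ✓.


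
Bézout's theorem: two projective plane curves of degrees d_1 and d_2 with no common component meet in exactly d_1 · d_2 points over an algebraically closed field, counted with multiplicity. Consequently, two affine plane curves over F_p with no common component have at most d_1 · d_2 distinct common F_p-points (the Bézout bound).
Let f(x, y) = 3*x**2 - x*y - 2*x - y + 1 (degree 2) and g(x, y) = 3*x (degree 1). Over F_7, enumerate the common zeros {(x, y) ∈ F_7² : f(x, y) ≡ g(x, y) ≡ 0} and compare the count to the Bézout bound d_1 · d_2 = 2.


Common zeros: {(0, 1)}; count = 1; Bézout bound = 2.

deg(f) = 2, deg(g) = 1, so Bézout bound = 2.
Scan x ∈ F_7. For each x, list the y ∈ F_7 with f(x, y) ≡ 0 and those with g(x, y) ≡ 0 (mod 7); the common zeros in that column are the intersection.
  x = 0: f ≡ 0 at y ∈ {1}; g ≡ 0 at y ∈ {0, 1, 2, 3, 4, 5, 6}; common: {1}.
  x = 1: f ≡ 0 at y ∈ {1}; g ≡ 0 at y ∈ ∅; common: ∅.
  x = 2: f ≡ 0 at y ∈ {3}; g ≡ 0 at y ∈ ∅; common: ∅.
  x = 3: f ≡ 0 at y ∈ {2}; g ≡ 0 at y ∈ ∅; common: ∅.
  x = 4: f ≡ 0 at y ∈ {4}; g ≡ 0 at y ∈ ∅; common: ∅.
  x = 5: f ≡ 0 at y ∈ {4}; g ≡ 0 at y ∈ ∅; common: ∅.
  x = 6: f ≡ 0 at y ∈ ∅; g ≡ 0 at y ∈ ∅; common: ∅.
Collecting: common zeros = {(0, 1)}, so the count is 1.
Comparison with the Bézout bound: 1 ≤ 2 = deg(f)·deg(g), as expected for curves with no common component (the affine F_7-count falls short of the bound because intersections may lie at infinity, over extension fields, or carry multiplicity).


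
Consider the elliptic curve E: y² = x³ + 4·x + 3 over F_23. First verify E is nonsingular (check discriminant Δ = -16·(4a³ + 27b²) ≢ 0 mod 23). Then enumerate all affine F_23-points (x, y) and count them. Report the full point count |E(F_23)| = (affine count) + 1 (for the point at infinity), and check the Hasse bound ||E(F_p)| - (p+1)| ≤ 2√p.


Affine points = {(0, 7), (0, 16), (1, 10), (1, 13), (6, 6), (6, 17), (7, 11), (7, 12), (8, 8), (8, 15), (9, 3), (9, 20), (10, 10), (10, 13), (12, 10), (12, 13), (16, 0), (17, 4), (17, 19)}; affine count = 19; |E(F_23)| = 20.

Discriminant check: Δ ∝ 4a³ + 27b² = 4·4³ + 27·3² = 4·64 + 27·9 ≡ 16 (mod 23). Nonzero ⇒ E is nonsingular.
For each x ∈ F_23, compute rhs = x³ + 4·x + 3 mod 23, then count y ∈ F_23 with y² ≡ rhs.
  x = 0: rhs = 3, matching y values: 7, 16 (2 points).
  x = 1: rhs = 8, matching y values: 10, 13 (2 points).
  x = 2: rhs = 19, matching y values: none (0 points).
  x = 3: rhs = 19, matching y values: none (0 points).
  x = 4: rhs = 14, matching y values: none (0 points).
  x = 5: rhs = 10, matching y values: none (0 points).
  x = 6: rhs = 13, matching y values: 6, 17 (2 points).
  x = 7: rhs = 6, matching y values: 11, 12 (2 points).
  x = 8: rhs = 18, matching y values: 8, 15 (2 points).
  x = 9: rhs = 9, matching y values: 3, 20 (2 points).
  x = 10: rhs = 8, matching y values: 10, 13 (2 points).
  x = 11: rhs = 21, matching y values: none (0 points).
  x = 12: rhs = 8, matching y values: 10, 13 (2 points).
  x = 13: rhs = 21, matching y values: none (0 points).
  x = 14: rhs = 20, matching y values: none (0 points).
  x = 15: rhs = 11, matching y values: none (0 points).
  x = 16: rhs = 0, matching y values: 0 (1 points).
  x = 17: rhs = 16, matching y values: 4, 19 (2 points).
  x = 18: rhs = 19, matching y values: none (0 points).
  x = 19: rhs = 15, matching y values: none (0 points).
  x = 20: rhs = 10, matching y values: none (0 points).
  x = 21: rhs = 10, matching y values: none (0 points).
  x = 22: rhs = 21, matching y values: none (0 points).
Total affine count: 19.
Full point count |E(F_23)| = 19 + 1 = 20.
Hasse bound: |20 − (23+1)| = |-4| = 4 ≤ 2√23 ≈ 9.5917 ✓.


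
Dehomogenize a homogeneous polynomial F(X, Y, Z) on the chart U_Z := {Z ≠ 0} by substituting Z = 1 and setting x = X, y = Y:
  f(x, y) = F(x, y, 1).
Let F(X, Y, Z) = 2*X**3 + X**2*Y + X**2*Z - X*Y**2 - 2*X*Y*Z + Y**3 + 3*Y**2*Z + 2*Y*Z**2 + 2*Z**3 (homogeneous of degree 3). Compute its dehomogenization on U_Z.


f(x, y) = 2*x**3 + x**2*y + x**2 - x*y**2 - 2*x*y + y**3 + 3*y**2 + 2*y + 2

On U_Z we set Z = 1. Each monomial c·X^i·Y^j·Z^k in F becomes c·x^i·y^j·1^k = c·x^i·y^j.
Substituting Z = 1: F(X, Y, 1) = 2*x**3 + x**2*y + x**2 - x*y**2 - 2*x*y + y**3 + 3*y**2 + 2*y + 2.
Note: deg(f) ≤ deg(F) = 3; strict inequality happens when F is divisible by Z (lost terms).


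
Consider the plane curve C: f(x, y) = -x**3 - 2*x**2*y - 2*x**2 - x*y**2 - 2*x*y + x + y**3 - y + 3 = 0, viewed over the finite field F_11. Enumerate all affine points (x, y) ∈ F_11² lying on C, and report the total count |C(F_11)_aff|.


Affine F_11-points: {(2, 0), (2, 6), (2, 7), (3, 1), (4, 4), (6, 3), (6, 7), (7, 1), (8, 1), (9, 4), (9, 7), (9, 9), (10, 2), (10, 4)}; count = 14.

For each of the 121 pairs (x, y) ∈ F_11², evaluate f(x, y) mod 11. Record the zeros.
  x = 0: [0↦3, 1↦3, 2↦9, 3↦5, 4↦8, 5↦2, 6↦4, 7↦9, 8↦1, 9↦8, 10↦3]  zeros at y ∈ ∅
  x = 1: [0↦1, 1↦7, 2↦6, 3↦4, 4↦7, 5↦10, 6↦8, 7↦7, 8↦2, 9↦10, 10↦4]  zeros at y ∈ ∅
  x = 2: [0↦0, 1↦8, 2↦7, 3↦3, 4↦2, 5↦10, 6↦0, 7↦0, 8↦5, 9↦10, 10↦10]  zeros at y ∈ {0, 6, 7}
  x = 3: [0↦5, 1↦0, 2↦6, 3↦7, 4↦9, 5↦7, 6↦7, 7↦4, 8↦4, 9↦2, 10↦4]  zeros at y ∈ {1}
  x = 4: [0↦10, 1↦10, 2↦8, 3↦10, 4↦0, 5↦6, 6↦1, 7↦2, 8↦4, 9↦2, 10↦2]  zeros at y ∈ {4}
  x = 5: [0↦9, 1↦10, 2↦7, 3↦6, 4↦2, 5↦1, 6↦9, 7↦10, 8↦10, 9↦4, 10↦9]  zeros at y ∈ ∅
  x = 6: [0↦7, 1↦5, 2↦8, 3↦0, 4↦9, 5↦8, 6↦3, 7↦0, 8↦5, 9↦2, 10↦8]  zeros at y ∈ {3, 7}
  x = 7: [0↦9, 1↦0, 2↦5, 3↦8, 4↦4, 5↦10, 6↦10, 7↦10, 8↦5, 9↦1, 10↦4]  zeros at y ∈ {1}
  x = 8: [0↦9, 1↦0, 2↦3, 3↦2, 4↦3, 5↦1, 6↦2, 7↦1, 8↦4, 9↦6, 10↦2]  zeros at y ∈ {1}
  x = 9: [0↦1, 1↦10, 2↦7, 3↦9, 4↦0, 5↦8, 6↦6, 7↦0, 8↦7, 9↦0, 10↦7]  zeros at y ∈ {4, 7, 9}
  x = 10: [0↦1, 1↦2, 2↦0, 3↦1, 4↦0, 5↦3, 6↦5, 7↦1, 8↦8, 9↦10, 10↦2]  zeros at y ∈ {2, 4}
Collecting zeros: affine points = {(2, 0), (2, 6), (2, 7), (3, 1), (4, 4), (6, 3), (6, 7), (7, 1), (8, 1), (9, 4), (9, 7), (9, 9), (10, 2), (10, 4)}.
Total count |C(F_11)_aff| = 14.


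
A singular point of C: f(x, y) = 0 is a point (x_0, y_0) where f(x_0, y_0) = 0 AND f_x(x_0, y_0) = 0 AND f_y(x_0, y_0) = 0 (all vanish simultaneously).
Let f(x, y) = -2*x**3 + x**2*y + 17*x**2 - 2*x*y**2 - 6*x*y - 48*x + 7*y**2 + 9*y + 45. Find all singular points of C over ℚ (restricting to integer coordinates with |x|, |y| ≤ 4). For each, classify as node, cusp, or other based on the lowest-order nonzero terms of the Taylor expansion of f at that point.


Singular points: {(3, 0)}; classification: node.

Compute partial derivatives:
  f_x = -6*x**2 + 2*x*y + 34*x - 2*y**2 - 6*y - 48.
  f_y = x**2 - 4*x*y - 6*x + 14*y + 9.
Scan x_0 ∈ {−4, ..., 4}. For each x_0, f_y(x_0, y) is a polynomial in y; find its integer roots y ∈ {−4, ..., 4}, then test f_x and f at those candidates.
  x = -4: f_y(-4, y) = 30*y + 49; no integer root y with |y| ≤ 4.
  x = -3: f_y(-3, y) = 26*y + 36; no integer root y with |y| ≤ 4.
  x = -2: f_y(-2, y) = 22*y + 25; no integer root y with |y| ≤ 4.
  x = -1: f_y(-1, y) = 18*y + 16; no integer root y with |y| ≤ 4.
  x = 0: f_y(0, y) = 14*y + 9; no integer root y with |y| ≤ 4.
  x = 1: f_y(1, y) = 10*y + 4; no integer root y with |y| ≤ 4.
  x = 2: f_y(2, y) = 6*y + 1; no integer root y with |y| ≤ 4.
  x = 3: f_y(3, y) = 2*y; vanishes at y ∈ {0}. (3, 0): f_x = 0, f = 0 — SINGULAR.
  x = 4: f_y(4, y) = 1 - 2*y; no integer root y with |y| ≤ 4.
Only singular point on the grid: (3, 0).
Classify: substitute x = 3 + u, y = 0 + v and expand: f = -2*u**3 + u**2*v - u**2 - 2*u*v**2 + v**2.
No constant or linear terms (consistent with a singular point). Quadratic part: -u**2 + v**2. Cubic part: -2*u**3 + u**2*v - 2*u*v**2.
The quadratic part v**2 - u**2 = (v − u)(v + u) splits into two distinct linear factors, so there are two distinct tangent lines y − 0 = ±(x − 3) — this is a node (ordinary double point).
Classification: node.


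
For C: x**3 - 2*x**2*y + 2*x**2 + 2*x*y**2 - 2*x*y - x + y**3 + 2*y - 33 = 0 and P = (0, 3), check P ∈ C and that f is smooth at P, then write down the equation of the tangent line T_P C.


Tangent line at P: 11*x + 29*y - 87 = 0.

Step 1: f(0, 3) = 0, so P lies on C.
Step 2: partial derivatives
  f_x(x, y) = 3*x**2 - 4*x*y + 4*x + 2*y**2 - 2*y - 1, f_y(x, y) = -2*x**2 + 4*x*y - 2*x + 3*y**2 + 2.
  f_x(P) = 11, f_y(P) = 29 (gradient nonzero, so P is smooth).
Step 3: tangent line at P: 11·(x − 0) + 29·(y − 3) = 0.
Expanding: 11*x + 29*y - 87 = 0.


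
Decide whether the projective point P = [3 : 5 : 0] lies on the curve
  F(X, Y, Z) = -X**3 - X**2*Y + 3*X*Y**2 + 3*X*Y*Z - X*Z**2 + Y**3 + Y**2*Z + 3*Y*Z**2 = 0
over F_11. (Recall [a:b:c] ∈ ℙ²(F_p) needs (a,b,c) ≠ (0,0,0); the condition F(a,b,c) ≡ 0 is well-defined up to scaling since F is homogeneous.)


F(3,5,0) ≡ 3 (mod 11); P is NOT on the curve.

Evaluate F(3, 5, 0) term-by-term (mod 11).
  -X**3 ↦ -1·27·1·1 = -27
  -X**2*Y ↦ -1·9·5·1 = -45
  3*X*Y**2 ↦ 3·3·25·1 = 225
  3*X*Y*Z ↦ 3·3·5·0 = 0
  -X*Z**2 ↦ -1·3·1·0 = 0
  Y**3 ↦ 1·1·125·1 = 125
  Y**2*Z ↦ 1·1·25·0 = 0
  3*Y*Z**2 ↦ 3·1·5·0 = 0
Sum: F(3, 5, 0) = (-27) + (-45) + (225) + (0) + (0) + (125) + (0) + (0) = 278.
Reducing mod 11: 278 ≡ 3 (mod 11).
Since F(a, b, c) ≡ 3 ≠ 0 (mod 11), P does NOT lie on the curve.


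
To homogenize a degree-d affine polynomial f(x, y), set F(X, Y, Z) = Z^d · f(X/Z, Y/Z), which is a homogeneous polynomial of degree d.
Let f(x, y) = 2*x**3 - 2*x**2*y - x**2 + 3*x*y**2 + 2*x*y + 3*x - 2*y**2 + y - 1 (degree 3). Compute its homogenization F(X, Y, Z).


F(X, Y, Z) = 2*X**3 - 2*X**2*Y - X**2*Z + 3*X*Y**2 + 2*X*Y*Z + 3*X*Z**2 - 2*Y**2*Z + Y*Z**2 - Z**3

deg(f) = 3.
Substitute x = X/Z, y = Y/Z into f, then multiply by Z^3.
  monomial 2·x^3·y^0 ↦ 2·X^3·Y^0·Z^0.
  monomial -2·x^2·y^1 ↦ -2·X^2·Y^1·Z^0.
  monomial -1·x^2·y^0 ↦ -1·X^2·Y^0·Z^1.
  monomial 3·x^1·y^2 ↦ 3·X^1·Y^2·Z^0.
  monomial 2·x^1·y^1 ↦ 2·X^1·Y^1·Z^1.
  monomial 3·x^1·y^0 ↦ 3·X^1·Y^0·Z^2.
  monomial -2·x^0·y^2 ↦ -2·X^0·Y^2·Z^1.
  monomial 1·x^0·y^1 ↦ 1·X^0·Y^1·Z^2.
  monomial -1·x^0·y^0 ↦ -1·X^0·Y^0·Z^3.
Collecting: F(X, Y, Z) = 2*X**3 - 2*X**2*Y - X**2*Z + 3*X*Y**2 + 2*X*Y*Z + 3*X*Z**2 - 2*Y**2*Z + Y*Z**2 - Z**3.


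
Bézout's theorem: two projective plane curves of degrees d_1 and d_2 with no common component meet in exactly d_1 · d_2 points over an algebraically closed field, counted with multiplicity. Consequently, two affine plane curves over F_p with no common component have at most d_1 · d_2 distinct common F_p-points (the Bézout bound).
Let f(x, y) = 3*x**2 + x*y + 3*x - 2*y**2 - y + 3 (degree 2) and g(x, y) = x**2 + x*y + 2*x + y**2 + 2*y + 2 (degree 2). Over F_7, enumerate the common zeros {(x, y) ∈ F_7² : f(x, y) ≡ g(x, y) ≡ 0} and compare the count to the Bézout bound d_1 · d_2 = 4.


Common zeros: {(2, 4)}; count = 1; Bézout bound = 4.

deg(f) = 2, deg(g) = 2, so Bézout bound = 4.
Scan x ∈ F_7. For each x, list the y ∈ F_7 with f(x, y) ≡ 0 and those with g(x, y) ≡ 0 (mod 7); the common zeros in that column are the intersection.
  x = 0: f ≡ 0 at y ∈ {1, 2}; g ≡ 0 at y ∈ ∅; common: ∅.
  x = 1: f ≡ 0 at y ∈ {1, 6}; g ≡ 0 at y ∈ ∅; common: ∅.
  x = 2: f ≡ 0 at y ∈ {0, 4}; g ≡ 0 at y ∈ {4, 6}; common: {4}.
  x = 3: f ≡ 0 at y ∈ {2, 6}; g ≡ 0 at y ∈ ∅; common: ∅.
  x = 4: f ≡ 0 at y ∈ {0, 5}; g ≡ 0 at y ∈ {2, 6}; common: ∅.
  x = 5: f ≡ 0 at y ∈ {4, 5}; g ≡ 0 at y ∈ ∅; common: ∅.
  x = 6: f ≡ 0 at y ∈ {3}; g ≡ 0 at y ∈ {2, 4}; common: ∅.
Collecting: common zeros = {(2, 4)}, so the count is 1.
Comparison with the Bézout bound: 1 ≤ 4 = deg(f)·deg(g), as expected for curves with no common component (the affine F_7-count falls short of the bound because intersections may lie at infinity, over extension fields, or carry multiplicity).


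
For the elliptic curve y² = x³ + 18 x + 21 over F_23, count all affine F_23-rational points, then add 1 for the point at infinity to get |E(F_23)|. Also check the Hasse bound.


Affine points = {(5, 11), (5, 12), (6, 0), (11, 3), (11, 20), (14, 2), (14, 21), (15, 3), (15, 20), (16, 9), (16, 14), (18, 6), (18, 17), (19, 0), (20, 3), (20, 20), (21, 0), (22, 5), (22, 18)}; affine count = 19; |E(F_23)| = 20.

Discriminant check: Δ ∝ 4a³ + 27b² = 4·18³ + 27·21² = 4·5832 + 27·441 ≡ 22 (mod 23). Nonzero ⇒ E is nonsingular.
For each x ∈ F_23, compute rhs = x³ + 18·x + 21 mod 23, then count y ∈ F_23 with y² ≡ rhs.
  x = 0: rhs = 21, matching y values: none (0 points).
  x = 1: rhs = 17, matching y values: none (0 points).
  x = 2: rhs = 19, matching y values: none (0 points).
  x = 3: rhs = 10, matching y values: none (0 points).
  x = 4: rhs = 19, matching y values: none (0 points).
  x = 5: rhs = 6, matching y values: 11, 12 (2 points).
  x = 6: rhs = 0, matching y values: 0 (1 points).
  x = 7: rhs = 7, matching y values: none (0 points).
  x = 8: rhs = 10, matching y values: none (0 points).
  x = 9: rhs = 15, matching y values: none (0 points).
  x = 10: rhs = 5, matching y values: none (0 points).
  x = 11: rhs = 9, matching y values: 3, 20 (2 points).
  x = 12: rhs = 10, matching y values: none (0 points).
  x = 13: rhs = 14, matching y values: none (0 points).
  x = 14: rhs = 4, matching y values: 2, 21 (2 points).
  x = 15: rhs = 9, matching y values: 3, 20 (2 points).
  x = 16: rhs = 12, matching y values: 9, 14 (2 points).
  x = 17: rhs = 19, matching y values: none (0 points).
  x = 18: rhs = 13, matching y values: 6, 17 (2 points).
  x = 19: rhs = 0, matching y values: 0 (1 points).
  x = 20: rhs = 9, matching y values: 3, 20 (2 points).
  x = 21: rhs = 0, matching y values: 0 (1 points).
  x = 22: rhs = 2, matching y values: 5, 18 (2 points).
Total affine count: 19.
Full point count |E(F_23)| = 19 + 1 = 20.
Hasse bound: |20 − (23+1)| = |-4| = 4 ≤ 2√23 ≈ 9.5917 ✓.


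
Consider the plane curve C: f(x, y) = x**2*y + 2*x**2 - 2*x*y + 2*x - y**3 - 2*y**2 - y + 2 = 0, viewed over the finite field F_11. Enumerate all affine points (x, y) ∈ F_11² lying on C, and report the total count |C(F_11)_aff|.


Affine F_11-points: {(3, 9), (5, 4), (6, 3), (7, 4), (8, 3)}; count = 5.

For each of the 121 pairs (x, y) ∈ F_11², evaluate f(x, y) mod 11. Record the zeros.
  x = 0: [0↦2, 1↦9, 2↦6, 3↦9, 4↦1, 5↦9, 6↦5, 7↦5, 8↦3, 9↦4, 10↦2]  zeros at y ∈ ∅
  x = 1: [0↦6, 1↦1, 2↦8, 3↦10, 4↦1, 5↦8, 6↦3, 7↦2, 8↦10, 9↦10, 10↦7]  zeros at y ∈ ∅
  x = 2: [0↦3, 1↦10, 2↦7, 3↦10, 4↦2, 5↦10, 6↦6, 7↦6, 8↦4, 9↦5, 10↦3]  zeros at y ∈ ∅
  x = 3: [0↦4, 1↦3, 2↦3, 3↦9, 4↦4, 5↦4, 6↦3, 7↦6, 8↦7, 9↦0, 10↦1]  zeros at y ∈ {9}
  x = 4: [0↦9, 1↦2, 2↦7, 3↦7, 4↦7, 5↦1, 6↦5, 7↦2, 8↦8, 9↦6, 10↦1]  zeros at y ∈ ∅
  x = 5: [0↦7, 1↦7, 2↦8, 3↦4, 4↦0, 5↦1, 6↦1, 7↦5, 8↦7, 9↦1, 10↦3]  zeros at y ∈ {4}
  x = 6: [0↦9, 1↦7, 2↦6, 3↦0, 4↦5, 5↦4, 6↦2, 7↦4, 8↦4, 9↦7, 10↦7]  zeros at y ∈ {3}
  x = 7: [0↦4, 1↦2, 2↦1, 3↦6, 4↦0, 5↦10, 6↦8, 7↦10, 8↦10, 9↦2, 10↦2]  zeros at y ∈ {4}
  x = 8: [0↦3, 1↦3, 2↦4, 3↦0, 4↦7, 5↦8, 6↦8, 7↦1, 8↦3, 9↦8, 10↦10]  zeros at y ∈ {3}
  x = 9: [0↦6, 1↦10, 2↦4, 3↦4, 4↦4, 5↦9, 6↦2, 7↦10, 8↦5, 9↦3, 10↦9]  zeros at y ∈ ∅
  x = 10: [0↦2, 1↦1, 2↦1, 3↦7, 4↦2, 5↦2, 6↦1, 7↦4, 8↦5, 9↦9, 10↦10]  zeros at y ∈ ∅
Collecting zeros: affine points = {(3, 9), (5, 4), (6, 3), (7, 4), (8, 3)}.
Total count |C(F_11)_aff| = 5.


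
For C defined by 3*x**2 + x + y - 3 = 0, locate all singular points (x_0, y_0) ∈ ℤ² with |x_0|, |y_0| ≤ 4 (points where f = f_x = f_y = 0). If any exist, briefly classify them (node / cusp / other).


No singular points in the scanned grid; C is smooth there.

Compute partial derivatives:
  f_x = 6*x + 1.
  f_y = 1.
f_y = 1 is a nonzero constant, so f_y never vanishes: no point (x, y) can satisfy f = f_x = f_y = 0. In particular no (x, y) ∈ {−4, ..., 4}² is singular; the curve is smooth.


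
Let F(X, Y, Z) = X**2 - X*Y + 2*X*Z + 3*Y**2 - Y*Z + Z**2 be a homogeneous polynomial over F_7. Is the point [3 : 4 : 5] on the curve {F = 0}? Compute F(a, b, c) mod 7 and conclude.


F(3,4,5) ≡ 3 (mod 7); P is NOT on the curve.

Evaluate F(3, 4, 5) term-by-term (mod 7).
  X**2 ↦ 1·9·1·1 = 9
  -X*Y ↦ -1·3·4·1 = -12
  2*X*Z ↦ 2·3·1·5 = 30
  3*Y**2 ↦ 3·1·16·1 = 48
  -Y*Z ↦ -1·1·4·5 = -20
  Z**2 ↦ 1·1·1·25 = 25
Sum: F(3, 4, 5) = (9) + (-12) + (30) + (48) + (-20) + (25) = 80.
Reducing mod 7: 80 ≡ 3 (mod 7).
Since F(a, b, c) ≡ 3 ≠ 0 (mod 7), P does NOT lie on the curve.


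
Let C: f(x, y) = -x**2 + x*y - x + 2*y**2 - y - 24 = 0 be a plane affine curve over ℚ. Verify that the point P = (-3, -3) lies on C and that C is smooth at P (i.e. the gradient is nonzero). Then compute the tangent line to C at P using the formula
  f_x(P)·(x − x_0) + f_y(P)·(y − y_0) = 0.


Tangent line at P: 2*x - 16*y - 42 = 0.

Step 1: f(-3, -3) = 0, so P lies on C.
Step 2: partial derivatives
  f_x(x, y) = -2*x + y - 1, f_y(x, y) = x + 4*y - 1.
  f_x(P) = 2, f_y(P) = -16 (gradient nonzero, so P is smooth).
Step 3: tangent line at P: 2·(x − -3) + -16·(y − -3) = 0.
Expanding: 2*x - 16*y - 42 = 0.


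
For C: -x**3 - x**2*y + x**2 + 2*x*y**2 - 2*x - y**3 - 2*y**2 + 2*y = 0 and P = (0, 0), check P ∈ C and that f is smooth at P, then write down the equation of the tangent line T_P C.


Tangent line at P: -2*x + 2*y = 0.

Step 1: f(0, 0) = 0, so P lies on C.
Step 2: partial derivatives
  f_x(x, y) = -3*x**2 - 2*x*y + 2*x + 2*y**2 - 2, f_y(x, y) = -x**2 + 4*x*y - 3*y**2 - 4*y + 2.
  f_x(P) = -2, f_y(P) = 2 (gradient nonzero, so P is smooth).
Step 3: tangent line at P: -2·(x − 0) + 2·(y − 0) = 0.
Expanding: -2*x + 2*y = 0.


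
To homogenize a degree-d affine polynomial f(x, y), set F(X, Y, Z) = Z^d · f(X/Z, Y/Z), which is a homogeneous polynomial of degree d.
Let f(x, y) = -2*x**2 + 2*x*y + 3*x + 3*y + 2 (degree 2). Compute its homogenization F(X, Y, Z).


F(X, Y, Z) = -2*X**2 + 2*X*Y + 3*X*Z + 3*Y*Z + 2*Z**2

deg(f) = 2.
Substitute x = X/Z, y = Y/Z into f, then multiply by Z^2.
  monomial -2·x^2·y^0 ↦ -2·X^2·Y^0·Z^0.
  monomial 2·x^1·y^1 ↦ 2·X^1·Y^1·Z^0.
  monomial 3·x^1·y^0 ↦ 3·X^1·Y^0·Z^1.
  monomial 3·x^0·y^1 ↦ 3·X^0·Y^1·Z^1.
  monomial 2·x^0·y^0 ↦ 2·X^0·Y^0·Z^2.
Collecting: F(X, Y, Z) = -2*X**2 + 2*X*Y + 3*X*Z + 3*Y*Z + 2*Z**2.


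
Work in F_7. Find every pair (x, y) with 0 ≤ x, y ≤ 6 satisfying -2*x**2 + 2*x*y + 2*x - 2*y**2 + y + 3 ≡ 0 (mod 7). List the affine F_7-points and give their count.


Affine F_7-points: {(0, 5), (0, 6), (4, 0), (4, 1), (5, 1), (6, 5)}; count = 6.

For each of the 49 pairs (x, y) ∈ F_7², evaluate f(x, y) mod 7. Record the zeros.
  x = 0: [0↦3, 1↦2, 2↦4, 3↦2, 4↦3, 5↦0, 6↦0]  zeros at y ∈ {5, 6}
  x = 1: [0↦3, 1↦4, 2↦1, 3↦1, 4↦4, 5↦3, 6↦5]  zeros at y ∈ ∅
  x = 2: [0↦6, 1↦2, 2↦1, 3↦3, 4↦1, 5↦2, 6↦6]  zeros at y ∈ ∅
  x = 3: [0↦5, 1↦3, 2↦4, 3↦1, 4↦1, 5↦4, 6↦3]  zeros at y ∈ ∅
  x = 4: [0↦0, 1↦0, 2↦3, 3↦2, 4↦4, 5↦2, 6↦3]  zeros at y ∈ {0, 1}
  x = 5: [0↦5, 1↦0, 2↦5, 3↦6, 4↦3, 5↦3, 6↦6]  zeros at y ∈ {1}
  x = 6: [0↦6, 1↦3, 2↦3, 3↦6, 4↦5, 5↦0, 6↦5]  zeros at y ∈ {5}
Collecting zeros: affine points = {(0, 5), (0, 6), (4, 0), (4, 1), (5, 1), (6, 5)}.
Total count |C(F_7)_aff| = 6.


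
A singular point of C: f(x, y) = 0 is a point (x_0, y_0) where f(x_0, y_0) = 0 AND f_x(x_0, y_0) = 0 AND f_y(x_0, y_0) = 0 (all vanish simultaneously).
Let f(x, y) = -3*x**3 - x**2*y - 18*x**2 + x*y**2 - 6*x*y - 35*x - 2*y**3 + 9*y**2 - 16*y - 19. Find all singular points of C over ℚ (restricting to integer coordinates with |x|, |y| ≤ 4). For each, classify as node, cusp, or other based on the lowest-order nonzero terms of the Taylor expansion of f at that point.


Singular points: {(-2, 1)}; classification: node.

Compute partial derivatives:
  f_x = -9*x**2 - 2*x*y - 36*x + y**2 - 6*y - 35.
  f_y = -x**2 + 2*x*y - 6*x - 6*y**2 + 18*y - 16.
Scan x_0 ∈ {−4, ..., 4}. For each x_0, f_y(x_0, y) is a polynomial in y; find its integer roots y ∈ {−4, ..., 4}, then test f_x and f at those candidates.
  x = -4: f_y(-4, y) = -6*y**2 + 10*y - 8; no integer root y with |y| ≤ 4.
  x = -3: f_y(-3, y) = -6*y**2 + 12*y - 7; no integer root y with |y| ≤ 4.
  x = -2: f_y(-2, y) = -6*y**2 + 14*y - 8; vanishes at y ∈ {1}. (-2, 1): f_x = 0, f = 0 — SINGULAR.
  x = -1: f_y(-1, y) = -6*y**2 + 16*y - 11; no integer root y with |y| ≤ 4.
  x = 0: f_y(0, y) = -6*y**2 + 18*y - 16; no integer root y with |y| ≤ 4.
  x = 1: f_y(1, y) = -6*y**2 + 20*y - 23; no integer root y with |y| ≤ 4.
  x = 2: f_y(2, y) = -6*y**2 + 22*y - 32; no integer root y with |y| ≤ 4.
  x = 3: f_y(3, y) = -6*y**2 + 24*y - 43; no integer root y with |y| ≤ 4.
  x = 4: f_y(4, y) = -6*y**2 + 26*y - 56; no integer root y with |y| ≤ 4.
Only singular point on the grid: (-2, 1).
Classify: substitute x = -2 + u, y = 1 + v and expand: f = -3*u**3 - u**2*v - u**2 + u*v**2 - 2*v**3 + v**2.
No constant or linear terms (consistent with a singular point). Quadratic part: -u**2 + v**2. Cubic part: -3*u**3 - u**2*v + u*v**2 - 2*v**3.
The quadratic part v**2 - u**2 = (v − u)(v + u) splits into two distinct linear factors, so there are two distinct tangent lines y − 1 = ±(x − -2) — this is a node (ordinary double point).
Classification: node.


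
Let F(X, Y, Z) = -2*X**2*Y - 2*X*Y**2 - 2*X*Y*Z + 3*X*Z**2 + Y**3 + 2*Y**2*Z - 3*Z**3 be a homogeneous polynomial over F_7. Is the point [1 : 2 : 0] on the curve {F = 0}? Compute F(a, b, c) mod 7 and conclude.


F(1,2,0) ≡ 3 (mod 7); P is NOT on the curve.

Evaluate F(1, 2, 0) term-by-term (mod 7).
  -2*X**2*Y ↦ -2·1·2·1 = -4
  -2*X*Y**2 ↦ -2·1·4·1 = -8
  -2*X*Y*Z ↦ -2·1·2·0 = 0
  3*X*Z**2 ↦ 3·1·1·0 = 0
  Y**3 ↦ 1·1·8·1 = 8
  2*Y**2*Z ↦ 2·1·4·0 = 0
  -3*Z**3 ↦ -3·1·1·0 = 0
Sum: F(1, 2, 0) = (-4) + (-8) + (0) + (0) + (8) + (0) + (0) = -4.
Reducing mod 7: -4 ≡ 3 (mod 7).
Since F(a, b, c) ≡ 3 ≠ 0 (mod 7), P does NOT lie on the curve.


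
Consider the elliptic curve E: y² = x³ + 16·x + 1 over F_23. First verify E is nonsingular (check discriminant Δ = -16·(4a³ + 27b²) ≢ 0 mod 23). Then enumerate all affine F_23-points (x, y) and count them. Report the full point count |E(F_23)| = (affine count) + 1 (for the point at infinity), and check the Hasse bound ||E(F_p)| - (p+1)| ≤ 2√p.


Affine points = {(0, 1), (0, 22), (1, 8), (1, 15), (2, 8), (2, 15), (9, 0), (11, 6), (11, 17), (12, 9), (12, 14), (14, 5), (14, 18), (16, 11), (16, 12), (18, 7), (18, 16), (20, 8), (20, 15)}; affine count = 19; |E(F_23)| = 20.

Discriminant check: Δ ∝ 4a³ + 27b² = 4·16³ + 27·1² = 4·4096 + 27·1 ≡ 12 (mod 23). Nonzero ⇒ E is nonsingular.
For each x ∈ F_23, compute rhs = x³ + 16·x + 1 mod 23, then count y ∈ F_23 with y² ≡ rhs.
  x = 0: rhs = 1, matching y values: 1, 22 (2 points).
  x = 1: rhs = 18, matching y values: 8, 15 (2 points).
  x = 2: rhs = 18, matching y values: 8, 15 (2 points).
  x = 3: rhs = 7, matching y values: none (0 points).
  x = 4: rhs = 14, matching y values: none (0 points).
  x = 5: rhs = 22, matching y values: none (0 points).
  x = 6: rhs = 14, matching y values: none (0 points).
  x = 7: rhs = 19, matching y values: none (0 points).
  x = 8: rhs = 20, matching y values: none (0 points).
  x = 9: rhs = 0, matching y values: 0 (1 points).
  x = 10: rhs = 11, matching y values: none (0 points).
  x = 11: rhs = 13, matching y values: 6, 17 (2 points).
  x = 12: rhs = 12, matching y values: 9, 14 (2 points).
  x = 13: rhs = 14, matching y values: none (0 points).
  x = 14: rhs = 2, matching y values: 5, 18 (2 points).
  x = 15: rhs = 5, matching y values: none (0 points).
  x = 16: rhs = 6, matching y values: 11, 12 (2 points).
  x = 17: rhs = 11, matching y values: none (0 points).
  x = 18: rhs = 3, matching y values: 7, 16 (2 points).
  x = 19: rhs = 11, matching y values: none (0 points).
  x = 20: rhs = 18, matching y values: 8, 15 (2 points).
  x = 21: rhs = 7, matching y values: none (0 points).
  x = 22: rhs = 7, matching y values: none (0 points).
Total affine count: 19.
Full point count |E(F_23)| = 19 + 1 = 20.
Hasse bound: |20 − (23+1)| = |-4| = 4 ≤ 2√23 ≈ 9.5917 ✓.


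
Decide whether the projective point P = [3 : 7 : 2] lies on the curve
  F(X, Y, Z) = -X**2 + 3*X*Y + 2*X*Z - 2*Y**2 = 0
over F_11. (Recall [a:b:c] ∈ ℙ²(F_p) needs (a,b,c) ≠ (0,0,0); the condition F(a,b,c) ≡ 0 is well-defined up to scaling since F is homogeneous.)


F(3,7,2) ≡ 1 (mod 11); P is NOT on the curve.

Evaluate F(3, 7, 2) term-by-term (mod 11).
  -X**2 ↦ -1·9·1·1 = -9
  3*X*Y ↦ 3·3·7·1 = 63
  2*X*Z ↦ 2·3·1·2 = 12
  -2*Y**2 ↦ -2·1·49·1 = -98
Sum: F(3, 7, 2) = (-9) + (63) + (12) + (-98) = -32.
Reducing mod 11: -32 ≡ 1 (mod 11).
Since F(a, b, c) ≡ 1 ≠ 0 (mod 11), P does NOT lie on the curve.


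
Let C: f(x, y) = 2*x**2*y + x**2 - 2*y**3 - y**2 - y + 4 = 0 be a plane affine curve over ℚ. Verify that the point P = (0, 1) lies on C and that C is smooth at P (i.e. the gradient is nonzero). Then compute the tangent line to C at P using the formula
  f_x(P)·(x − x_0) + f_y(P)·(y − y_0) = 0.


Tangent line at P: 9 - 9*y = 0.

Step 1: f(0, 1) = 0, so P lies on C.
Step 2: partial derivatives
  f_x(x, y) = 4*x*y + 2*x, f_y(x, y) = 2*x**2 - 6*y**2 - 2*y - 1.
  f_x(P) = 0, f_y(P) = -9 (gradient nonzero, so P is smooth).
Step 3: tangent line at P: 0·(x − 0) + -9·(y − 1) = 0.
Expanding: 9 - 9*y = 0.


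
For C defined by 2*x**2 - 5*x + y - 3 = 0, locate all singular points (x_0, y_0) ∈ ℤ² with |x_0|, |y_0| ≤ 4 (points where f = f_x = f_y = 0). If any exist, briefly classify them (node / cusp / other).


No singular points in the scanned grid; C is smooth there.

Compute partial derivatives:
  f_x = 4*x - 5.
  f_y = 1.
f_y = 1 is a nonzero constant, so f_y never vanishes: no point (x, y) can satisfy f = f_x = f_y = 0. In particular no (x, y) ∈ {−4, ..., 4}² is singular; the curve is smooth.


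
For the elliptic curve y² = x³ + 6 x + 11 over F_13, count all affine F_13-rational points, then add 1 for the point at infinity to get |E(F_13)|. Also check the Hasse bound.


Affine points = {(3, 2), (3, 11), (5, 6), (5, 7), (6, 4), (6, 9), (8, 5), (8, 8), (9, 1), (9, 12), (11, 2), (11, 11), (12, 2), (12, 11)}; affine count = 14; |E(F_13)| = 15.

Discriminant check: Δ ∝ 4a³ + 27b² = 4·6³ + 27·11² = 4·216 + 27·121 ≡ 10 (mod 13). Nonzero ⇒ E is nonsingular.
For each x ∈ F_13, compute rhs = x³ + 6·x + 11 mod 13, then count y ∈ F_13 with y² ≡ rhs.
  x = 0: rhs = 11, matching y values: none (0 points).
  x = 1: rhs = 5, matching y values: none (0 points).
  x = 2: rhs = 5, matching y values: none (0 points).
  x = 3: rhs = 4, matching y values: 2, 11 (2 points).
  x = 4: rhs = 8, matching y values: none (0 points).
  x = 5: rhs = 10, matching y values: 6, 7 (2 points).
  x = 6: rhs = 3, matching y values: 4, 9 (2 points).
  x = 7: rhs = 6, matching y values: none (0 points).
  x = 8: rhs = 12, matching y values: 5, 8 (2 points).
  x = 9: rhs = 1, matching y values: 1, 12 (2 points).
  x = 10: rhs = 5, matching y values: none (0 points).
  x = 11: rhs = 4, matching y values: 2, 11 (2 points).
  x = 12: rhs = 4, matching y values: 2, 11 (2 points).
Total affine count: 14.
Full point count |E(F_13)| = 14 + 1 = 15.
Hasse bound: |15 − (13+1)| = |1| = 1 ≤ 2√13 ≈ 7.2111 ✓.


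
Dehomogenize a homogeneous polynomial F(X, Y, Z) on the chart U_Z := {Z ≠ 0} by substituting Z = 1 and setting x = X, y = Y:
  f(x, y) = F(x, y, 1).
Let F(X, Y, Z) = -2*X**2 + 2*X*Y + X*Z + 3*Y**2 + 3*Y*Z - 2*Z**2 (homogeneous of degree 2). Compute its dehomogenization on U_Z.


f(x, y) = -2*x**2 + 2*x*y + x + 3*y**2 + 3*y - 2

On U_Z we set Z = 1. Each monomial c·X^i·Y^j·Z^k in F becomes c·x^i·y^j·1^k = c·x^i·y^j.
Substituting Z = 1: F(X, Y, 1) = -2*x**2 + 2*x*y + x + 3*y**2 + 3*y - 2.
Note: deg(f) ≤ deg(F) = 2; strict inequality happens when F is divisible by Z (lost terms).


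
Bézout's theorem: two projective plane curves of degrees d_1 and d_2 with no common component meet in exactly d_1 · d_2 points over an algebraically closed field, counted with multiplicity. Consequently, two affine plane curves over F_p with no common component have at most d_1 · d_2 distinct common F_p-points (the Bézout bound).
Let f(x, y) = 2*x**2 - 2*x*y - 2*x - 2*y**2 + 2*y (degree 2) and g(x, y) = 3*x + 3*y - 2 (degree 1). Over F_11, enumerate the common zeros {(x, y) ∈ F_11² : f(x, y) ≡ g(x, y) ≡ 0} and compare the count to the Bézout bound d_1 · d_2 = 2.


Common zeros: ∅; count = 0; Bézout bound = 2.

deg(f) = 2, deg(g) = 1, so Bézout bound = 2.
Scan x ∈ F_11. For each x, list the y ∈ F_11 with f(x, y) ≡ 0 and those with g(x, y) ≡ 0 (mod 11); the common zeros in that column are the intersection.
  x = 0: f ≡ 0 at y ∈ {0, 1}; g ≡ 0 at y ∈ {8}; common: ∅.
  x = 1: f ≡ 0 at y ∈ {0}; g ≡ 0 at y ∈ {7}; common: ∅.
  x = 2: f ≡ 0 at y ∈ {1, 9}; g ≡ 0 at y ∈ {6}; common: ∅.
  x = 3: f ≡ 0 at y ∈ ∅; g ≡ 0 at y ∈ {5}; common: ∅.
  x = 4: f ≡ 0 at y ∈ ∅; g ≡ 0 at y ∈ {4}; common: ∅.
  x = 5: f ≡ 0 at y ∈ ∅; g ≡ 0 at y ∈ {3}; common: ∅.
  x = 6: f ≡ 0 at y ∈ ∅; g ≡ 0 at y ∈ {2}; common: ∅.
  x = 7: f ≡ 0 at y ∈ ∅; g ≡ 0 at y ∈ {1}; common: ∅.
  x = 8: f ≡ 0 at y ∈ {6, 9}; g ≡ 0 at y ∈ {0}; common: ∅.
  x = 9: f ≡ 0 at y ∈ {7}; g ≡ 0 at y ∈ {10}; common: ∅.
  x = 10: f ≡ 0 at y ∈ {6, 7}; g ≡ 0 at y ∈ {9}; common: ∅.
Collecting: common zeros = ∅, so the count is 0.
Comparison with the Bézout bound: 0 ≤ 2 = deg(f)·deg(g), as expected for curves with no common component (the affine F_11-count falls short of the bound because intersections may lie at infinity, over extension fields, or carry multiplicity).


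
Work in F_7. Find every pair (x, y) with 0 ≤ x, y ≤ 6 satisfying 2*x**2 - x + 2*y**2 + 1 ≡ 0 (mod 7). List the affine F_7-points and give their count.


Affine F_7-points: {(2, 0)}; count = 1.

For each of the 49 pairs (x, y) ∈ F_7², evaluate f(x, y) mod 7. Record the zeros.
  x = 0: [0↦1, 1↦3, 2↦2, 3↦5, 4↦5, 5↦2, 6↦3]  zeros at y ∈ ∅
  x = 1: [0↦2, 1↦4, 2↦3, 3↦6, 4↦6, 5↦3, 6↦4]  zeros at y ∈ ∅
  x = 2: [0↦0, 1↦2, 2↦1, 3↦4, 4↦4, 5↦1, 6↦2]  zeros at y ∈ {0}
  x = 3: [0↦2, 1↦4, 2↦3, 3↦6, 4↦6, 5↦3, 6↦4]  zeros at y ∈ ∅
  x = 4: [0↦1, 1↦3, 2↦2, 3↦5, 4↦5, 5↦2, 6↦3]  zeros at y ∈ ∅
  x = 5: [0↦4, 1↦6, 2↦5, 3↦1, 4↦1, 5↦5, 6↦6]  zeros at y ∈ ∅
  x = 6: [0↦4, 1↦6, 2↦5, 3↦1, 4↦1, 5↦5, 6↦6]  zeros at y ∈ ∅
Collecting zeros: affine points = {(2, 0)}.
Total count |C(F_7)_aff| = 1.


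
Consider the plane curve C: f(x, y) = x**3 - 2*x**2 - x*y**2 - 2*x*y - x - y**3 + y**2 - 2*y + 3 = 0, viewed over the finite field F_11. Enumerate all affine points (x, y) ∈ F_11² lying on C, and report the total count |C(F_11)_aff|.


Affine F_11-points: {(4, 4), (5, 7), (6, 1), (6, 8), (8, 5), (9, 0), (10, 6)}; count = 7.

For each of the 121 pairs (x, y) ∈ F_11², evaluate f(x, y) mod 11. Record the zeros.
  x = 0: [0↦3, 1↦1, 2↦6, 3↦1, 4↦2, 5↦3, 6↦9, 7↦3, 8↦1, 9↦8, 10↦7]  zeros at y ∈ ∅
  x = 1: [0↦1, 1↦7, 2↦7, 3↦6, 4↦9, 5↦10, 6↦3, 7↦4, 8↦7, 9↦6, 10↦6]  zeros at y ∈ ∅
  x = 2: [0↦1, 1↦4, 2↦10, 3↦2, 4↦7, 5↦8, 6↦10, 7↦7, 8↦4, 9↦6, 10↦7]  zeros at y ∈ ∅
  x = 3: [0↦9, 1↦9, 2↦10, 3↦6, 4↦2, 5↦3, 6↦3, 7↦7, 8↦9, 9↦3, 10↦5]  zeros at y ∈ ∅
  x = 4: [0↦9, 1↦6, 2↦2, 3↦2, 4↦0, 5↦1, 6↦10, 7↦10, 8↦6, 9↦3, 10↦6]  zeros at y ∈ {4}
  x = 5: [0↦7, 1↦1, 2↦3, 3↦7, 4↦7, 5↦8, 6↦4, 7↦0, 8↦1, 9↦1, 10↦5]  zeros at y ∈ {7}
  x = 6: [0↦9, 1↦0, 2↦8, 3↦5, 4↦7, 5↦8, 6↦2, 7↦5, 8↦0, 9↦3, 10↦8]  zeros at y ∈ {1, 8}
  x = 7: [0↦10, 1↦9, 2↦1, 3↦2, 4↦6, 5↦7, 6↦10, 7↦9, 8↦9, 9↦4, 10↦10]  zeros at y ∈ ∅
  x = 8: [0↦5, 1↦1, 2↦10, 3↦4, 4↦10, 5↦0, 6↦1, 7↦7, 8↦1, 9↦10, 10↦6]  zeros at y ∈ {5}
  x = 9: [0↦0, 1↦4, 2↦8, 3↦6, 4↦3, 5↦4, 6↦3, 7↦5, 8↦4, 9↦5, 10↦2]  zeros at y ∈ {0}
  x = 10: [0↦1, 1↦2, 2↦1, 3↦3, 4↦2, 5↦3, 6↦0, 7↦9, 8↦2, 9↦6, 10↦4]  zeros at y ∈ {6}
Collecting zeros: affine points = {(4, 4), (5, 7), (6, 1), (6, 8), (8, 5), (9, 0), (10, 6)}.
Total count |C(F_11)_aff| = 7.


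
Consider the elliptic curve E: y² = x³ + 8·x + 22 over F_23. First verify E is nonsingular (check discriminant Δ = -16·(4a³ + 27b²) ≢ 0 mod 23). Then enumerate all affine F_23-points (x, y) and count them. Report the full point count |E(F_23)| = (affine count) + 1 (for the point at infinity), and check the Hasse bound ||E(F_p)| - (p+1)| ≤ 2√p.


Affine points = {(1, 10), (1, 13), (2, 0), (3, 2), (3, 21), (4, 7), (4, 16), (5, 7), (5, 16), (8, 0), (9, 8), (9, 15), (12, 11), (12, 12), (13, 0), (14, 7), (14, 16), (18, 8), (18, 15), (19, 8), (19, 15), (22, 6), (22, 17)}; affine count = 23; |E(F_23)| = 24.

Discriminant check: Δ ∝ 4a³ + 27b² = 4·8³ + 27·22² = 4·512 + 27·484 ≡ 5 (mod 23). Nonzero ⇒ E is nonsingular.
For each x ∈ F_23, compute rhs = x³ + 8·x + 22 mod 23, then count y ∈ F_23 with y² ≡ rhs.
  x = 0: rhs = 22, matching y values: none (0 points).
  x = 1: rhs = 8, matching y values: 10, 13 (2 points).
  x = 2: rhs = 0, matching y values: 0 (1 points).
  x = 3: rhs = 4, matching y values: 2, 21 (2 points).
  x = 4: rhs = 3, matching y values: 7, 16 (2 points).
  x = 5: rhs = 3, matching y values: 7, 16 (2 points).
  x = 6: rhs = 10, matching y values: none (0 points).
  x = 7: rhs = 7, matching y values: none (0 points).
  x = 8: rhs = 0, matching y values: 0 (1 points).
  x = 9: rhs = 18, matching y values: 8, 15 (2 points).
  x = 10: rhs = 21, matching y values: none (0 points).
  x = 11: rhs = 15, matching y values: none (0 points).
  x = 12: rhs = 6, matching y values: 11, 12 (2 points).
  x = 13: rhs = 0, matching y values: 0 (1 points).
  x = 14: rhs = 3, matching y values: 7, 16 (2 points).
  x = 15: rhs = 21, matching y values: none (0 points).
  x = 16: rhs = 14, matching y values: none (0 points).
  x = 17: rhs = 11, matching y values: none (0 points).
  x = 18: rhs = 18, matching y values: 8, 15 (2 points).
  x = 19: rhs = 18, matching y values: 8, 15 (2 points).
  x = 20: rhs = 17, matching y values: none (0 points).
  x = 21: rhs = 21, matching y values: none (0 points).
  x = 22: rhs = 13, matching y values: 6, 17 (2 points).
Total affine count: 23.
Full point count |E(F_23)| = 23 + 1 = 24.
Hasse bound: |24 − (23+1)| = |0| = 0 ≤ 2√23 ≈ 9.5917 ✓.


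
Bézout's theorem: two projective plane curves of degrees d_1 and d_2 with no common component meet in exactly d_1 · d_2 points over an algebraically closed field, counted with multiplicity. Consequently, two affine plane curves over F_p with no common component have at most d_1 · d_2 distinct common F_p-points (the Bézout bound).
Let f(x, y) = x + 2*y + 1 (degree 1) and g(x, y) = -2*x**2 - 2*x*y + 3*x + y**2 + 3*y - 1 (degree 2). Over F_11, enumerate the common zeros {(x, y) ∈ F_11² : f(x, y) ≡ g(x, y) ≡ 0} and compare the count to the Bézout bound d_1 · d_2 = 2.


Common zeros: {(1, 10), (3, 9)}; count = 2; Bézout bound = 2.

deg(f) = 1, deg(g) = 2, so Bézout bound = 2.
Scan x ∈ F_11. For each x, list the y ∈ F_11 with f(x, y) ≡ 0 and those with g(x, y) ≡ 0 (mod 11); the common zeros in that column are the intersection.
  x = 0: f ≡ 0 at y ∈ {5}; g ≡ 0 at y ∈ ∅; common: ∅.
  x = 1: f ≡ 0 at y ∈ {10}; g ≡ 0 at y ∈ {0, 10}; common: {10}.
  x = 2: f ≡ 0 at y ∈ {4}; g ≡ 0 at y ∈ ∅; common: ∅.
  x = 3: f ≡ 0 at y ∈ {9}; g ≡ 0 at y ∈ {5, 9}; common: {9}.
  x = 4: f ≡ 0 at y ∈ {3}; g ≡ 0 at y ∈ ∅; common: ∅.
  x = 5: f ≡ 0 at y ∈ {8}; g ≡ 0 at y ∈ ∅; common: ∅.
  x = 6: f ≡ 0 at y ∈ {2}; g ≡ 0 at y ∈ {0, 9}; common: ∅.
  x = 7: f ≡ 0 at y ∈ {7}; g ≡ 0 at y ∈ {1, 10}; common: ∅.
  x = 8: f ≡ 0 at y ∈ {1}; g ≡ 0 at y ∈ ∅; common: ∅.
  x = 9: f ≡ 0 at y ∈ {6}; g ≡ 0 at y ∈ ∅; common: ∅.
  x = 10: f ≡ 0 at y ∈ {0}; g ≡ 0 at y ∈ {1, 5}; common: ∅.
Collecting: common zeros = {(1, 10), (3, 9)}, so the count is 2.
Comparison with the Bézout bound: 2 ≤ 2 = deg(f)·deg(g), as expected for curves with no common component (the bound is attained).


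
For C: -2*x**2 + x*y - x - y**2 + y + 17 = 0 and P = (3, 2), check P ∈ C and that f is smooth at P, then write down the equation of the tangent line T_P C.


Tangent line at P: 33 - 11*x = 0.

Step 1: f(3, 2) = 0, so P lies on C.
Step 2: partial derivatives
  f_x(x, y) = -4*x + y - 1, f_y(x, y) = x - 2*y + 1.
  f_x(P) = -11, f_y(P) = 0 (gradient nonzero, so P is smooth).
Step 3: tangent line at P: -11·(x − 3) + 0·(y − 2) = 0.
Expanding: 33 - 11*x = 0.


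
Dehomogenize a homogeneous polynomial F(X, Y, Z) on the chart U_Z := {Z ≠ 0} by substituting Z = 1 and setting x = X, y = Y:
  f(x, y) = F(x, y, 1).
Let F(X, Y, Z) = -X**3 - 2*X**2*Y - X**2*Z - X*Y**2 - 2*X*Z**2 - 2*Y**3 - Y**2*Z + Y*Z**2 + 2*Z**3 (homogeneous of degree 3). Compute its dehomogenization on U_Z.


f(x, y) = -x**3 - 2*x**2*y - x**2 - x*y**2 - 2*x - 2*y**3 - y**2 + y + 2

On U_Z we set Z = 1. Each monomial c·X^i·Y^j·Z^k in F becomes c·x^i·y^j·1^k = c·x^i·y^j.
Substituting Z = 1: F(X, Y, 1) = -x**3 - 2*x**2*y - x**2 - x*y**2 - 2*x - 2*y**3 - y**2 + y + 2.
Note: deg(f) ≤ deg(F) = 3; strict inequality happens when F is divisible by Z (lost terms).
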